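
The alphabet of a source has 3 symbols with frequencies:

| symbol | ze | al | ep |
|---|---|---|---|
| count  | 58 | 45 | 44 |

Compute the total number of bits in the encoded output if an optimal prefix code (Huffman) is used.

236

Greedily combine the two least-frequent nodes:
merge ep(44) and al(45): 89
merge ze(58) and 89: 147
The encoded length is the sum of every internal node's weight: 89 + 147 = 236 bits.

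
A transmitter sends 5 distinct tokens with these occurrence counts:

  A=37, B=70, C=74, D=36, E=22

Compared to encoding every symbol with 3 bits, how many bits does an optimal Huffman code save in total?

Fixed-length: 3 bits × 239 symbols = 717 bits.
Huffman merges:
merge E(22) and D(36): 58
merge A(37) and 58: 95
merge B(70) and C(74): 144
merge 95 and 144: 239
Huffman total = 58 + 95 + 144 + 239 = 536 bits.
Saving = 717 − 536 = 181 bits.

181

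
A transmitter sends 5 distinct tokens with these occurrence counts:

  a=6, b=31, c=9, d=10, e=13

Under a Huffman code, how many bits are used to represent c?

3

Repeatedly merge the two smallest:
merge a(6) and c(9): 15
merge d(10) and e(13): 23
merge 15 and 23: 38
merge b(31) and 38: 69
c's leaf is at depth 3, giving a 3-bit codeword.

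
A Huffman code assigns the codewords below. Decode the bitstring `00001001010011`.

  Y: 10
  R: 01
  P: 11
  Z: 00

ZZYRRZP

Read left to right; each codeword is recognised as soon as it completes (prefix code):
  00→Z | 00→Z | 10→Y | 01→R | 01→R | 00→Z | 11→P
Decoded message: ZZYRRZP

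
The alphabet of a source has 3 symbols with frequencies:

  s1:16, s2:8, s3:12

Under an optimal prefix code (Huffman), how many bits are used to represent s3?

2

Repeatedly merge the two smallest:
combine s2(8), s3(12) → 20
combine s1(16), 20 → 36
s3 sits 2 levels below the root, so its codeword is 2 bits.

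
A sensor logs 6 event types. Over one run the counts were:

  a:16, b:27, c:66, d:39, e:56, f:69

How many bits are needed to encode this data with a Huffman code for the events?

Build the Huffman tree bottom-up:
combine a(16), b(27) → 43
combine d(39), 43 → 82
combine e(56), c(66) → 122
combine f(69), 82 → 151
combine 122, 151 → 273
Total encoded bits = sum of merged weights = 43 + 82 + 122 + 151 + 273 = 671.

671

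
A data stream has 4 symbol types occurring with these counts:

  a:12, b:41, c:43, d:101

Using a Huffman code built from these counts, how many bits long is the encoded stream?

346

Merge the two smallest weights repeatedly:
a(12) + b(41) → 53
c(43) + 53 → 96
96 + d(101) → 197
Total encoded bits = sum of merged weights = 53 + 96 + 197 = 346.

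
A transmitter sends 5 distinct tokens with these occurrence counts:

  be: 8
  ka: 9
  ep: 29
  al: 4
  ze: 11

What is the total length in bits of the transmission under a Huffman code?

Merge the two smallest weights repeatedly:
al(4) + be(8) → 12
ka(9) + ze(11) → 20
12 + 20 → 32
ep(29) + 32 → 61
Each symbol's bit-cost is frequency × depth; summing gives 125 bits (equivalently 12 + 20 + 32 + 61).

125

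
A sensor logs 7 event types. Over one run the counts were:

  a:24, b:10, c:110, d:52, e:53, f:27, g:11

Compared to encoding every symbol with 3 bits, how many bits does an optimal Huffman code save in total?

Fixed-length: 3 bits × 287 symbols = 861 bits.
Huffman merges:
merge b(10) and g(11): 21
merge 21 and a(24): 45
merge f(27) and 45: 72
merge d(52) and e(53): 105
merge 72 and 105: 177
merge c(110) and 177: 287
Huffman total = 21 + 45 + 72 + 105 + 177 + 287 = 707 bits.
Saving = 861 − 707 = 154 bits.

154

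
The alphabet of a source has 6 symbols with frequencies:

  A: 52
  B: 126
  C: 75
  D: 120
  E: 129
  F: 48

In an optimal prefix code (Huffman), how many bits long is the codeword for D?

2

Build the tree from the bottom:
combine F(48), A(52) → 100
combine C(75), 100 → 175
combine D(120), B(126) → 246
combine E(129), 175 → 304
combine 246, 304 → 550
D sits 2 levels below the root, so its codeword is 2 bits.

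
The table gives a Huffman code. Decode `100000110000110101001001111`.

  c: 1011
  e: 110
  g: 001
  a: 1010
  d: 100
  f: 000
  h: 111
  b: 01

dfefeabgh

Read left to right; each codeword is recognised as soon as it completes (prefix code):
  100→d | 000→f | 110→e | 000→f | 110→e | 1010→a | 01→b | 001→g | 111→h
Decoded message: dfefeabgh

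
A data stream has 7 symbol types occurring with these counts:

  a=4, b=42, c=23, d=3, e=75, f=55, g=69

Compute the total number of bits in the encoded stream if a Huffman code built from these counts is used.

Build the Huffman tree bottom-up:
combine d(3), a(4) → 7
combine 7, c(23) → 30
combine 30, b(42) → 72
combine f(55), g(69) → 124
combine 72, e(75) → 147
combine 124, 147 → 271
Each symbol's bit-cost is frequency × depth; summing gives 651 bits (equivalently 7 + 30 + 72 + 124 + 147 + 271).

651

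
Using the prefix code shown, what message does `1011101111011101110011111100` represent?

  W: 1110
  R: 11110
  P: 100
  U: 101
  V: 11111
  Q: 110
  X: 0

Read left to right; each codeword is recognised as soon as it completes (prefix code):
  101→U | 110→Q | 11110→R | 1110→W | 1110→W | 0→X | 11111→V | 100→P
Decoded message: UQRWWXVP

UQRWWXVP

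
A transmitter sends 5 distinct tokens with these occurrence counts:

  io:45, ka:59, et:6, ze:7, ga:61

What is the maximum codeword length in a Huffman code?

Merge the two lowest-weight nodes at each step:
merge et(6) and ze(7): 13
merge 13 and io(45): 58
merge 58 and ka(59): 117
merge ga(61) and 117: 178
The rarest symbols sit at the bottom; the longest codeword is 4 bits.

4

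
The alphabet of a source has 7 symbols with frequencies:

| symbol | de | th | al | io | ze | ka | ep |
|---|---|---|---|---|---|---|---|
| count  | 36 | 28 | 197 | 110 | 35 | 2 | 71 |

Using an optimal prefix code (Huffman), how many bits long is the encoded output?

1129

Build the Huffman tree bottom-up:
combine ka(2), th(28) → 30
combine 30, ze(35) → 65
combine de(36), 65 → 101
combine ep(71), 101 → 172
combine io(110), 172 → 282
combine al(197), 282 → 479
Total encoded bits = sum of merged weights = 30 + 65 + 101 + 172 + 282 + 479 = 1129.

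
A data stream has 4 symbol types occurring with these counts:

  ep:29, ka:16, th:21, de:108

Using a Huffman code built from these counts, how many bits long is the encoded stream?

277

Build the Huffman tree bottom-up:
ka(16) + th(21) → 37
ep(29) + 37 → 66
66 + de(108) → 174
Total encoded bits = sum of merged weights = 37 + 66 + 174 = 277.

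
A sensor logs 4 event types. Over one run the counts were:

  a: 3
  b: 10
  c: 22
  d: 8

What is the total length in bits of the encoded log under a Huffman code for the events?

Greedily combine the two least-frequent nodes:
merge a(3) and d(8): 11
merge b(10) and 11: 21
merge 21 and c(22): 43
Each symbol's bit-cost is frequency × depth; summing gives 75 bits (equivalently 11 + 21 + 43).

75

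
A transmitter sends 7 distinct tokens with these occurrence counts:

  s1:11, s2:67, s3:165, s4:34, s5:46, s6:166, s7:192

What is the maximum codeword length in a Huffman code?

5

Merge the two lowest-weight nodes at each step:
s1(11) + s4(34) → 45
45 + s5(46) → 91
s2(67) + 91 → 158
158 + s3(165) → 323
s6(166) + s7(192) → 358
323 + 358 → 681
Maximum depth reached is 5.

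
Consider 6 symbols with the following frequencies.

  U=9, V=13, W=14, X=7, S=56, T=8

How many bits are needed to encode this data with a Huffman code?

224

Build the Huffman tree bottom-up:
X(7) + T(8) → 15
U(9) + V(13) → 22
W(14) + 15 → 29
22 + 29 → 51
51 + S(56) → 107
Total encoded bits = sum of merged weights = 15 + 22 + 29 + 51 + 107 = 224.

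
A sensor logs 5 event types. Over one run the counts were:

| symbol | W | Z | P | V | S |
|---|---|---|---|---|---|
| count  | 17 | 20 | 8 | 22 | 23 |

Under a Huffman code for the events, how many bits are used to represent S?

Huffman merges, smallest pair first:
combine P(8), W(17) → 25
combine Z(20), V(22) → 42
combine S(23), 25 → 48
combine 42, 48 → 90
S's leaf is at depth 2, giving a 2-bit codeword.

2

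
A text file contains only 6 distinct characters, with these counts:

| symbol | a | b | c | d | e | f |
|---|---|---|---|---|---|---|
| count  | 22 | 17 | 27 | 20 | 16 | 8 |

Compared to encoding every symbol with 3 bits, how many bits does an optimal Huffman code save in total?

49

Fixed-length: 3 bits × 110 symbols = 330 bits.
Huffman merges:
combine f(8), e(16) → 24
combine b(17), d(20) → 37
combine a(22), 24 → 46
combine c(27), 37 → 64
combine 46, 64 → 110
Huffman total = 24 + 37 + 46 + 64 + 110 = 281 bits.
Saving = 330 − 281 = 49 bits.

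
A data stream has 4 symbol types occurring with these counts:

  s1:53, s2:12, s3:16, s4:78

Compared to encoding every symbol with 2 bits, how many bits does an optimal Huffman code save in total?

50

Fixed-length: 2 bits × 159 symbols = 318 bits.
Huffman merges:
combine s2(12), s3(16) → 28
combine 28, s1(53) → 81
combine s4(78), 81 → 159
Huffman total = 28 + 81 + 159 = 268 bits.
Saving = 318 − 268 = 50 bits.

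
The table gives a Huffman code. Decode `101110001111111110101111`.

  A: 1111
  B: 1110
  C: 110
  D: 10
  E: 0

Read left to right; each codeword is recognised as soon as it completes (prefix code):
  10→D | 1110→B | 0→E | 0→E | 1111→A | 1111→A | 10→D | 10→D | 1111→A
Decoded message: DBEEAADDA

DBEEAADDA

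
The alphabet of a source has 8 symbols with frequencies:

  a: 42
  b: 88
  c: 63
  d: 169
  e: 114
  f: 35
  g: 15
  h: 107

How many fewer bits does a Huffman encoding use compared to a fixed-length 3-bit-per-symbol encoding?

Fixed-length: 3 bits × 633 symbols = 1899 bits.
Huffman merges:
g(15) + f(35) → 50
a(42) + 50 → 92
c(63) + b(88) → 151
92 + h(107) → 199
e(114) + 151 → 265
d(169) + 199 → 368
265 + 368 → 633
Huffman total = 50 + 92 + 151 + 199 + 265 + 368 + 633 = 1758 bits.
Saving = 1899 − 1758 = 141 bits.

141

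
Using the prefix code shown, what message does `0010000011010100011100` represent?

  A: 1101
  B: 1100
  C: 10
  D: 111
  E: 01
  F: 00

Read left to right; each codeword is recognised as soon as it completes (prefix code):
  00→F | 10→C | 00→F | 00→F | 1101→A | 01→E | 00→F | 01→E | 1100→B
Decoded message: FCFFAEFEB

FCFFAEFEB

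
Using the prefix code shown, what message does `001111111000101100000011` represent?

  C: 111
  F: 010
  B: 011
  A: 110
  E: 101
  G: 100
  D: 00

DCCGFADDB

Read left to right; each codeword is recognised as soon as it completes (prefix code):
  00→D | 111→C | 111→C | 100→G | 010→F | 110→A | 00→D | 00→D | 011→B
Decoded message: DCCGFADDB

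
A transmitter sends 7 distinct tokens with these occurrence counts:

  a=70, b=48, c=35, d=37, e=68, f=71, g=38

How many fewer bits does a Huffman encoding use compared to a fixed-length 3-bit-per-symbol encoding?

Fixed-length: 3 bits × 367 symbols = 1101 bits.
Huffman merges:
combine c(35), d(37) → 72
combine g(38), b(48) → 86
combine e(68), a(70) → 138
combine f(71), 72 → 143
combine 86, 138 → 224
combine 143, 224 → 367
Huffman total = 72 + 86 + 138 + 143 + 224 + 367 = 1030 bits.
Saving = 1101 − 1030 = 71 bits.

71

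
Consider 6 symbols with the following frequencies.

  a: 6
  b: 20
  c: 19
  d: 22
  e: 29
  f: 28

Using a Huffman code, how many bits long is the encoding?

315

Merge the two smallest weights repeatedly:
combine a(6), c(19) → 25
combine b(20), d(22) → 42
combine 25, f(28) → 53
combine e(29), 42 → 71
combine 53, 71 → 124
Total encoded bits = sum of merged weights = 25 + 42 + 53 + 71 + 124 = 315.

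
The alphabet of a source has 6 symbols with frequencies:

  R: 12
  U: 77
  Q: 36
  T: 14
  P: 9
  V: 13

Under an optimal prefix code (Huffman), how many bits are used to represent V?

4

Huffman merges, smallest pair first:
P(9) + R(12) → 21
V(13) + T(14) → 27
21 + 27 → 48
Q(36) + 48 → 84
U(77) + 84 → 161
V sits 4 levels below the root, so its codeword is 4 bits.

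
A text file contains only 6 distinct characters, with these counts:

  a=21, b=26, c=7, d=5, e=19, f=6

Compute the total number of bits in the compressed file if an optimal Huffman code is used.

Greedily combine the two least-frequent nodes:
d(5) + f(6) → 11
c(7) + 11 → 18
18 + e(19) → 37
a(21) + b(26) → 47
37 + 47 → 84
The encoded length is the sum of every internal node's weight: 11 + 18 + 37 + 47 + 84 = 197 bits.

197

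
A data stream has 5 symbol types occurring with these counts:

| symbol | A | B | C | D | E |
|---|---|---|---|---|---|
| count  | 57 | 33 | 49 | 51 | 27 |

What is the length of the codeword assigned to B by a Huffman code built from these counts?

3

Huffman merges, smallest pair first:
E(27) + B(33) → 60
C(49) + D(51) → 100
A(57) + 60 → 117
100 + 117 → 217
B sits 3 levels below the root, so its codeword is 3 bits.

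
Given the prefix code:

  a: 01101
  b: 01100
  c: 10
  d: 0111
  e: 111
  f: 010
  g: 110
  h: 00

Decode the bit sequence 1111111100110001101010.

eegbaf

Read left to right; each codeword is recognised as soon as it completes (prefix code):
  111→e | 111→e | 110→g | 01100→b | 01101→a | 010→f
Decoded message: eegbaf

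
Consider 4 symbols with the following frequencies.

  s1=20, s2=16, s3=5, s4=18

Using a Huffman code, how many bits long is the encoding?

118

Merge the two smallest weights repeatedly:
s3(5) + s2(16) → 21
s4(18) + s1(20) → 38
21 + 38 → 59
Total encoded bits = sum of merged weights = 21 + 38 + 59 = 118.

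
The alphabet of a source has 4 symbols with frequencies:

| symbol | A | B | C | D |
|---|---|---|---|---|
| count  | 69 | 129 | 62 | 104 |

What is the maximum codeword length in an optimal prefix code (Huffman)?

2

Merge the two lowest-weight nodes at each step:
combine C(62), A(69) → 131
combine D(104), B(129) → 233
combine 131, 233 → 364
The first pair merged (C, A) ends up deepest, at depth 2.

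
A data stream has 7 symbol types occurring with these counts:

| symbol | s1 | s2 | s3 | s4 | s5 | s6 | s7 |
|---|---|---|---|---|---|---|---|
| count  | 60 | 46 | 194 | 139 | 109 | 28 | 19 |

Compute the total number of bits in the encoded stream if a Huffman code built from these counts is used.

1483

Merge the two smallest weights repeatedly:
s7(19) + s6(28) → 47
s2(46) + 47 → 93
s1(60) + 93 → 153
s5(109) + s4(139) → 248
153 + s3(194) → 347
248 + 347 → 595
The encoded length is the sum of every internal node's weight: 47 + 93 + 153 + 248 + 347 + 595 = 1483 bits.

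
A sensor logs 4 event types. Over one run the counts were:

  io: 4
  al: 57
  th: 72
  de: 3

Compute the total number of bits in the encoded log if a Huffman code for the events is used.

Merge the two smallest weights repeatedly:
combine de(3), io(4) → 7
combine 7, al(57) → 64
combine 64, th(72) → 136
Total encoded bits = sum of merged weights = 7 + 64 + 136 = 207.

207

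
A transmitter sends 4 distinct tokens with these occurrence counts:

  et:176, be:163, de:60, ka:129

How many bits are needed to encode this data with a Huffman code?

Greedily combine the two least-frequent nodes:
combine de(60), ka(129) → 189
combine be(163), et(176) → 339
combine 189, 339 → 528
Each symbol's bit-cost is frequency × depth; summing gives 1056 bits (equivalently 189 + 339 + 528).

1056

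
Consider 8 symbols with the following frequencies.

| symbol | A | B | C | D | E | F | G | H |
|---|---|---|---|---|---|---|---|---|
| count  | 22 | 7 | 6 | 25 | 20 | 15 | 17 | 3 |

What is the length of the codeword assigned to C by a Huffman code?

5

Repeatedly merge the two smallest:
H(3) + C(6) → 9
B(7) + 9 → 16
F(15) + 16 → 31
G(17) + E(20) → 37
A(22) + D(25) → 47
31 + 37 → 68
47 + 68 → 115
C's leaf is at depth 5, giving a 5-bit codeword.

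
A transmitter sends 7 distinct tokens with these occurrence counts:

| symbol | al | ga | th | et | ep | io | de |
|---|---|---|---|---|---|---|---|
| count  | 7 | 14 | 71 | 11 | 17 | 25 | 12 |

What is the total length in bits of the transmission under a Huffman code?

Greedily combine the two least-frequent nodes:
al(7) + et(11) → 18
de(12) + ga(14) → 26
ep(17) + 18 → 35
io(25) + 26 → 51
35 + 51 → 86
th(71) + 86 → 157
Each symbol's bit-cost is frequency × depth; summing gives 373 bits (equivalently 18 + 26 + 35 + 51 + 86 + 157).

373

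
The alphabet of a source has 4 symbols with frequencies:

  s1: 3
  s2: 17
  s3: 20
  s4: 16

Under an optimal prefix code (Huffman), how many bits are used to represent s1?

3

Build the tree from the bottom:
merge s1(3) and s4(16): 19
merge s2(17) and 19: 36
merge s3(20) and 36: 56
s1's leaf is at depth 3, giving a 3-bit codeword.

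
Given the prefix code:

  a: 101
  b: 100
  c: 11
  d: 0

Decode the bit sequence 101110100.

acdb

Read left to right; each codeword is recognised as soon as it completes (prefix code):
  101→a | 11→c | 0→d | 100→b
Decoded message: acdb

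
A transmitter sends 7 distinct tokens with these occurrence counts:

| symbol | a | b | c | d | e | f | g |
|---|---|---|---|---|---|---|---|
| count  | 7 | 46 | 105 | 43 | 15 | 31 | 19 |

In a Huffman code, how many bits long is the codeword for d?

Repeatedly merge the two smallest:
combine a(7), e(15) → 22
combine g(19), 22 → 41
combine f(31), 41 → 72
combine d(43), b(46) → 89
combine 72, 89 → 161
combine c(105), 161 → 266
d's leaf is at depth 3, giving a 3-bit codeword.

3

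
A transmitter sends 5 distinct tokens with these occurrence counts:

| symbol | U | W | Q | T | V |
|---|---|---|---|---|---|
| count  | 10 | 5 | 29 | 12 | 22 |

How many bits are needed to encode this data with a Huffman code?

Merge the two smallest weights repeatedly:
W(5) + U(10) → 15
T(12) + 15 → 27
V(22) + 27 → 49
Q(29) + 49 → 78
Each symbol's bit-cost is frequency × depth; summing gives 169 bits (equivalently 15 + 27 + 49 + 78).

169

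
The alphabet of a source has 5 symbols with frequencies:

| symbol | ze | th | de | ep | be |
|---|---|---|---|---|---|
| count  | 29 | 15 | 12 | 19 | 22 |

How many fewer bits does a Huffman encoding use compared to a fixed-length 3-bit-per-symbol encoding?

70

Fixed-length: 3 bits × 97 symbols = 291 bits.
Huffman merges:
de(12) + th(15) → 27
ep(19) + be(22) → 41
27 + ze(29) → 56
41 + 56 → 97
Huffman total = 27 + 41 + 56 + 97 = 221 bits.
Saving = 291 − 221 = 70 bits.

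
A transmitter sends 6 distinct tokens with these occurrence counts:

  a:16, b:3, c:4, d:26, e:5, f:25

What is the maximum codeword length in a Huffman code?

4

Merge the two lowest-weight nodes at each step:
b(3) + c(4) → 7
e(5) + 7 → 12
12 + a(16) → 28
f(25) + d(26) → 51
28 + 51 → 79
The rarest symbols sit at the bottom; the longest codeword is 4 bits.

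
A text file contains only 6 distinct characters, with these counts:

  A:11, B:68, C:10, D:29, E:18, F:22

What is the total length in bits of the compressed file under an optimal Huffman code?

Build the Huffman tree bottom-up:
combine C(10), A(11) → 21
combine E(18), 21 → 39
combine F(22), D(29) → 51
combine 39, 51 → 90
combine B(68), 90 → 158
The encoded length is the sum of every internal node's weight: 21 + 39 + 51 + 90 + 158 = 359 bits.

359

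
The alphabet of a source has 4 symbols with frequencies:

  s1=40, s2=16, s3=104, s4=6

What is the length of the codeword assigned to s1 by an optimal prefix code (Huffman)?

Repeatedly merge the two smallest:
combine s4(6), s2(16) → 22
combine 22, s1(40) → 62
combine 62, s3(104) → 166
s1's leaf is at depth 2, giving a 2-bit codeword.

2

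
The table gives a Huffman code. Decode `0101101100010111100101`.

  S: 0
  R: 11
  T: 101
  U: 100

Read left to right; each codeword is recognised as soon as it completes (prefix code):
  0→S | 101→T | 101→T | 100→U | 0→S | 101→T | 11→R | 100→U | 101→T
Decoded message: STTUSTRUT

STTUSTRUT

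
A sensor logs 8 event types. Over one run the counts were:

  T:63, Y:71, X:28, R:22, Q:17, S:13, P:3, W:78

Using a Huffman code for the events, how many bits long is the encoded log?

Merge the two smallest weights repeatedly:
merge P(3) and S(13): 16
merge 16 and Q(17): 33
merge R(22) and X(28): 50
merge 33 and 50: 83
merge T(63) and Y(71): 134
merge W(78) and 83: 161
merge 134 and 161: 295
Total encoded bits = sum of merged weights = 16 + 33 + 50 + 83 + 134 + 161 + 295 = 772.

772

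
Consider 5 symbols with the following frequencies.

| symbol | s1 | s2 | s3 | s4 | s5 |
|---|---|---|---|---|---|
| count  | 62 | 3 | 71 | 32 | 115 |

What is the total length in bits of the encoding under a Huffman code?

583

Build the Huffman tree bottom-up:
merge s2(3) and s4(32): 35
merge 35 and s1(62): 97
merge s3(71) and 97: 168
merge s5(115) and 168: 283
Each symbol's bit-cost is frequency × depth; summing gives 583 bits (equivalently 35 + 97 + 168 + 283).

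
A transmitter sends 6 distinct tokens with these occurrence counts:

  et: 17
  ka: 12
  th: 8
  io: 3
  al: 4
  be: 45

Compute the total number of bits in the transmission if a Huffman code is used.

182

Greedily combine the two least-frequent nodes:
combine io(3), al(4) → 7
combine 7, th(8) → 15
combine ka(12), 15 → 27
combine et(17), 27 → 44
combine 44, be(45) → 89
The encoded length is the sum of every internal node's weight: 7 + 15 + 27 + 44 + 89 = 182 bits.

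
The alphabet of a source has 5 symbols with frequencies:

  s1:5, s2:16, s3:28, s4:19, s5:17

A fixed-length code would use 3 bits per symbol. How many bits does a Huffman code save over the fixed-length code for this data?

Fixed-length: 3 bits × 85 symbols = 255 bits.
Huffman merges:
combine s1(5), s2(16) → 21
combine s5(17), s4(19) → 36
combine 21, s3(28) → 49
combine 36, 49 → 85
Huffman total = 21 + 36 + 49 + 85 = 191 bits.
Saving = 255 − 191 = 64 bits.

64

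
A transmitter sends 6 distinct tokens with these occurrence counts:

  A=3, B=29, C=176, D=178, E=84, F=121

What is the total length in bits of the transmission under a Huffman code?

1330

Greedily combine the two least-frequent nodes:
combine A(3), B(29) → 32
combine 32, E(84) → 116
combine 116, F(121) → 237
combine C(176), D(178) → 354
combine 237, 354 → 591
Each symbol's bit-cost is frequency × depth; summing gives 1330 bits (equivalently 32 + 116 + 237 + 354 + 591).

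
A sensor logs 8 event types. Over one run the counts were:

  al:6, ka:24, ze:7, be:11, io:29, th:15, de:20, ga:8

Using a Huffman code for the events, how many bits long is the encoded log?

339

Greedily combine the two least-frequent nodes:
merge al(6) and ze(7): 13
merge ga(8) and be(11): 19
merge 13 and th(15): 28
merge 19 and de(20): 39
merge ka(24) and 28: 52
merge io(29) and 39: 68
merge 52 and 68: 120
Each symbol's bit-cost is frequency × depth; summing gives 339 bits (equivalently 13 + 19 + 28 + 39 + 52 + 68 + 120).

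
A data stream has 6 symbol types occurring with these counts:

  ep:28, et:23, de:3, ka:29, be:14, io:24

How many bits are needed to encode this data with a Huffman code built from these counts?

299

Build the Huffman tree bottom-up:
combine de(3), be(14) → 17
combine 17, et(23) → 40
combine io(24), ep(28) → 52
combine ka(29), 40 → 69
combine 52, 69 → 121
The encoded length is the sum of every internal node's weight: 17 + 40 + 52 + 69 + 121 = 299 bits.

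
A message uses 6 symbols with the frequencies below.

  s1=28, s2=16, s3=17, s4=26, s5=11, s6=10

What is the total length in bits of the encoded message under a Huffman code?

Greedily combine the two least-frequent nodes:
merge s6(10) and s5(11): 21
merge s2(16) and s3(17): 33
merge 21 and s4(26): 47
merge s1(28) and 33: 61
merge 47 and 61: 108
The encoded length is the sum of every internal node's weight: 21 + 33 + 47 + 61 + 108 = 270 bits.

270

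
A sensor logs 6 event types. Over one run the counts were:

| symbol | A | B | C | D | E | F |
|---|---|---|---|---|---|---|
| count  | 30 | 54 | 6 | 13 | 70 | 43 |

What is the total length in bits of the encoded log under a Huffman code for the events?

Greedily combine the two least-frequent nodes:
C(6) + D(13) → 19
19 + A(30) → 49
F(43) + 49 → 92
B(54) + E(70) → 124
92 + 124 → 216
Total encoded bits = sum of merged weights = 19 + 49 + 92 + 124 + 216 = 500.

500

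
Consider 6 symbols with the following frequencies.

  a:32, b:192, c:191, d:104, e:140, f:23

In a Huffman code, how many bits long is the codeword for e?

Huffman merges, smallest pair first:
merge f(23) and a(32): 55
merge 55 and d(104): 159
merge e(140) and 159: 299
merge c(191) and b(192): 383
merge 299 and 383: 682
e's leaf is at depth 2, giving a 2-bit codeword.

2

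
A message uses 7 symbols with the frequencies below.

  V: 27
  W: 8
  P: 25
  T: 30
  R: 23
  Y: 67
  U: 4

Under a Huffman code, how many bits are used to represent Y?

Repeatedly merge the two smallest:
combine U(4), W(8) → 12
combine 12, R(23) → 35
combine P(25), V(27) → 52
combine T(30), 35 → 65
combine 52, 65 → 117
combine Y(67), 117 → 184
Y is merged only at the final step, so code length = 1.

1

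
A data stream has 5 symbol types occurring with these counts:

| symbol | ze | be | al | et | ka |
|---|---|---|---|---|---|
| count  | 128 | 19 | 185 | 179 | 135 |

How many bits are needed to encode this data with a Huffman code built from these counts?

1439

Greedily combine the two least-frequent nodes:
merge be(19) and ze(128): 147
merge ka(135) and 147: 282
merge et(179) and al(185): 364
merge 282 and 364: 646
Total encoded bits = sum of merged weights = 147 + 282 + 364 + 646 = 1439.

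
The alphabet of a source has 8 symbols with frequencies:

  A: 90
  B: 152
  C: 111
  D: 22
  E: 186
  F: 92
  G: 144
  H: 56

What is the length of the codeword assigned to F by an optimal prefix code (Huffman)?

Huffman merges, smallest pair first:
D(22) + H(56) → 78
78 + A(90) → 168
F(92) + C(111) → 203
G(144) + B(152) → 296
168 + E(186) → 354
203 + 296 → 499
354 + 499 → 853
F sits 3 levels below the root, so its codeword is 3 bits.

3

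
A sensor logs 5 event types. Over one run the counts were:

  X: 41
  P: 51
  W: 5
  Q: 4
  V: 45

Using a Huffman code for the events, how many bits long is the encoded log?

300

Greedily combine the two least-frequent nodes:
Q(4) + W(5) → 9
9 + X(41) → 50
V(45) + 50 → 95
P(51) + 95 → 146
Total encoded bits = sum of merged weights = 9 + 50 + 95 + 146 = 300.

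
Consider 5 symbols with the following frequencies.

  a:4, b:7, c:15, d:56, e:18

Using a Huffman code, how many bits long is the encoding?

Build the Huffman tree bottom-up:
a(4) + b(7) → 11
11 + c(15) → 26
e(18) + 26 → 44
44 + d(56) → 100
Each symbol's bit-cost is frequency × depth; summing gives 181 bits (equivalently 11 + 26 + 44 + 100).

181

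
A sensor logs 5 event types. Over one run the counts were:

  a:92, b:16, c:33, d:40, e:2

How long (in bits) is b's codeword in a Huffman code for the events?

4

Repeatedly merge the two smallest:
e(2) + b(16) → 18
18 + c(33) → 51
d(40) + 51 → 91
91 + a(92) → 183
b's leaf is at depth 4, giving a 4-bit codeword.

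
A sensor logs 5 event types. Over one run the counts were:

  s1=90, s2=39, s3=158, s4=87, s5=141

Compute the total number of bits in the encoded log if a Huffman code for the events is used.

Merge the two smallest weights repeatedly:
s2(39) + s4(87) → 126
s1(90) + 126 → 216
s5(141) + s3(158) → 299
216 + 299 → 515
The encoded length is the sum of every internal node's weight: 126 + 216 + 299 + 515 = 1156 bits.

1156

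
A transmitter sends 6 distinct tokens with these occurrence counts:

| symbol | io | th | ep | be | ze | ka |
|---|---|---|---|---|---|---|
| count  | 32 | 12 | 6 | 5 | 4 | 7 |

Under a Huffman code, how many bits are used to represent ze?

4

Build the tree from the bottom:
combine ze(4), be(5) → 9
combine ep(6), ka(7) → 13
combine 9, th(12) → 21
combine 13, 21 → 34
combine io(32), 34 → 66
ze's leaf is at depth 4, giving a 4-bit codeword.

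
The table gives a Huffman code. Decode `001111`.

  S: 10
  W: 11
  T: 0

TTWW

Read left to right; each codeword is recognised as soon as it completes (prefix code):
  0→T | 0→T | 11→W | 11→W
Decoded message: TTWW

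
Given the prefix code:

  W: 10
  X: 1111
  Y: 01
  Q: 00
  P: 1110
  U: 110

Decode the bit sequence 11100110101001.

Read left to right; each codeword is recognised as soon as it completes (prefix code):
  1110→P | 01→Y | 10→W | 10→W | 10→W | 01→Y
Decoded message: PYWWWY

PYWWWY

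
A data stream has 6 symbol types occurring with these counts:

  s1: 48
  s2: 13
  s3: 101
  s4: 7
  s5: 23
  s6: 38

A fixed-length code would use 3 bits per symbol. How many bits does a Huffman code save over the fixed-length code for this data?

Fixed-length: 3 bits × 230 symbols = 690 bits.
Huffman merges:
merge s4(7) and s2(13): 20
merge 20 and s5(23): 43
merge s6(38) and 43: 81
merge s1(48) and 81: 129
merge s3(101) and 129: 230
Huffman total = 20 + 43 + 81 + 129 + 230 = 503 bits.
Saving = 690 − 503 = 187 bits.

187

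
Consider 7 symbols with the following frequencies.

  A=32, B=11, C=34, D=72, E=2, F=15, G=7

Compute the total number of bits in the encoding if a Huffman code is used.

Merge the two smallest weights repeatedly:
merge E(2) and G(7): 9
merge 9 and B(11): 20
merge F(15) and 20: 35
merge A(32) and C(34): 66
merge 35 and 66: 101
merge D(72) and 101: 173
Each symbol's bit-cost is frequency × depth; summing gives 404 bits (equivalently 9 + 20 + 35 + 66 + 101 + 173).

404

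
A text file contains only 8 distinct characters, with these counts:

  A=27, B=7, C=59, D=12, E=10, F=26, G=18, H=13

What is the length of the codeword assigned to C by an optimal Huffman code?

2

Build the tree from the bottom:
combine B(7), E(10) → 17
combine D(12), H(13) → 25
combine 17, G(18) → 35
combine 25, F(26) → 51
combine A(27), 35 → 62
combine 51, C(59) → 110
combine 62, 110 → 172
C sits 2 levels below the root, so its codeword is 2 bits.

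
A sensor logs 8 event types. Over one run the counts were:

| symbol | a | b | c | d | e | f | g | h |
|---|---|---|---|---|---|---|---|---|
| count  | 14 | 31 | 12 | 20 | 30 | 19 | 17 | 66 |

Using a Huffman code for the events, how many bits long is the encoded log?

587

Merge the two smallest weights repeatedly:
combine c(12), a(14) → 26
combine g(17), f(19) → 36
combine d(20), 26 → 46
combine e(30), b(31) → 61
combine 36, 46 → 82
combine 61, h(66) → 127
combine 82, 127 → 209
Each symbol's bit-cost is frequency × depth; summing gives 587 bits (equivalently 26 + 36 + 46 + 61 + 82 + 127 + 209).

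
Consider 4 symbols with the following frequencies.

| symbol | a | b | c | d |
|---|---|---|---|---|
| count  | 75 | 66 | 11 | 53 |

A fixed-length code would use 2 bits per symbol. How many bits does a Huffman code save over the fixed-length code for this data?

11

Fixed-length: 2 bits × 205 symbols = 410 bits.
Huffman merges:
merge c(11) and d(53): 64
merge 64 and b(66): 130
merge a(75) and 130: 205
Huffman total = 64 + 130 + 205 = 399 bits.
Saving = 410 − 399 = 11 bits.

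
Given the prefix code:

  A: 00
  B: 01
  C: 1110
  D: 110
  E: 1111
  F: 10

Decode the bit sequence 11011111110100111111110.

Read left to right; each codeword is recognised as soon as it completes (prefix code):
  110→D | 1111→E | 1110→C | 10→F | 01→B | 1111→E | 1110→C
Decoded message: DECFBEC

DECFBEC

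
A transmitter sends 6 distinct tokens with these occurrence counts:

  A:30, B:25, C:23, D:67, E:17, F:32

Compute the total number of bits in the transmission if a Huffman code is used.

483

Build the Huffman tree bottom-up:
combine E(17), C(23) → 40
combine B(25), A(30) → 55
combine F(32), 40 → 72
combine 55, D(67) → 122
combine 72, 122 → 194
Total encoded bits = sum of merged weights = 40 + 55 + 72 + 122 + 194 = 483.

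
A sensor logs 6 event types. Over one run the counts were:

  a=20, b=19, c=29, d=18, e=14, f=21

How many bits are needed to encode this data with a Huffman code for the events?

313

Build the Huffman tree bottom-up:
e(14) + d(18) → 32
b(19) + a(20) → 39
f(21) + c(29) → 50
32 + 39 → 71
50 + 71 → 121
Total encoded bits = sum of merged weights = 32 + 39 + 50 + 71 + 121 = 313.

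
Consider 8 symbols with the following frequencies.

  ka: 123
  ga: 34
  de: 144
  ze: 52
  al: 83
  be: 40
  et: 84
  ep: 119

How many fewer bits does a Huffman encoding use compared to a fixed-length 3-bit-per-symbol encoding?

70

Fixed-length: 3 bits × 679 symbols = 2037 bits.
Huffman merges:
combine ga(34), be(40) → 74
combine ze(52), 74 → 126
combine al(83), et(84) → 167
combine ep(119), ka(123) → 242
combine 126, de(144) → 270
combine 167, 242 → 409
combine 270, 409 → 679
Huffman total = 74 + 126 + 167 + 242 + 270 + 409 + 679 = 1967 bits.
Saving = 2037 − 1967 = 70 bits.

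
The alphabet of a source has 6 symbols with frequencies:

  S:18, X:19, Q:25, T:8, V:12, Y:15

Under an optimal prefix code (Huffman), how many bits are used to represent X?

Build the tree from the bottom:
merge T(8) and V(12): 20
merge Y(15) and S(18): 33
merge X(19) and 20: 39
merge Q(25) and 33: 58
merge 39 and 58: 97
X's leaf is at depth 2, giving a 2-bit codeword.

2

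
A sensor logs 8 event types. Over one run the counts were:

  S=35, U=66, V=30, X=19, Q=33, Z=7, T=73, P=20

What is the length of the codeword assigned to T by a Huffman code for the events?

2

Repeatedly merge the two smallest:
Z(7) + X(19) → 26
P(20) + 26 → 46
V(30) + Q(33) → 63
S(35) + 46 → 81
63 + U(66) → 129
T(73) + 81 → 154
129 + 154 → 283
The subtree containing T is merged 2 times, so code length = 2.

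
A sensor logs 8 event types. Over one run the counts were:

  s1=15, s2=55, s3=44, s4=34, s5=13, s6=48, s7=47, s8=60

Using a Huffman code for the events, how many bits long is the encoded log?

Build the Huffman tree bottom-up:
merge s5(13) and s1(15): 28
merge 28 and s4(34): 62
merge s3(44) and s7(47): 91
merge s6(48) and s2(55): 103
merge s8(60) and 62: 122
merge 91 and 103: 194
merge 122 and 194: 316
Total encoded bits = sum of merged weights = 28 + 62 + 91 + 103 + 122 + 194 + 316 = 916.

916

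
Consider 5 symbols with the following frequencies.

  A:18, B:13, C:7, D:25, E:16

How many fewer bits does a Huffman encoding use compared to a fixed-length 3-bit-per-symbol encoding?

59

Fixed-length: 3 bits × 79 symbols = 237 bits.
Huffman merges:
combine C(7), B(13) → 20
combine E(16), A(18) → 34
combine 20, D(25) → 45
combine 34, 45 → 79
Huffman total = 20 + 34 + 45 + 79 = 178 bits.
Saving = 237 − 178 = 59 bits.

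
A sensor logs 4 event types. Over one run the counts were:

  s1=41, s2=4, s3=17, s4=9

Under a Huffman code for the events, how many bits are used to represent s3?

Repeatedly merge the two smallest:
merge s2(4) and s4(9): 13
merge 13 and s3(17): 30
merge 30 and s1(41): 71
s3 sits 2 levels below the root, so its codeword is 2 bits.

2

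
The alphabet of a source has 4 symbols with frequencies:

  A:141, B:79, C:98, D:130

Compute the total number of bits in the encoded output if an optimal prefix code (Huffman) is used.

896

Build the Huffman tree bottom-up:
merge B(79) and C(98): 177
merge D(130) and A(141): 271
merge 177 and 271: 448
Total encoded bits = sum of merged weights = 177 + 271 + 448 = 896.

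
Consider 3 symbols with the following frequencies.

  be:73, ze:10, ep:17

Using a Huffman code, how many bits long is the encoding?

Merge the two smallest weights repeatedly:
merge ze(10) and ep(17): 27
merge 27 and be(73): 100
The encoded length is the sum of every internal node's weight: 27 + 100 = 127 bits.

127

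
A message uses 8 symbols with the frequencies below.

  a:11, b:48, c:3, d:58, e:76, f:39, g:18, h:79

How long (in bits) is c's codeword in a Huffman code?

Build the tree from the bottom:
c(3) + a(11) → 14
14 + g(18) → 32
32 + f(39) → 71
b(48) + d(58) → 106
71 + e(76) → 147
h(79) + 106 → 185
147 + 185 → 332
The subtree containing c is merged 5 times, so code length = 5.

5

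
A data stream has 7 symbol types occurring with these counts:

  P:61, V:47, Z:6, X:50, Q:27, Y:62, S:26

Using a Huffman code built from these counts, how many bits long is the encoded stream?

746

Merge the two smallest weights repeatedly:
combine Z(6), S(26) → 32
combine Q(27), 32 → 59
combine V(47), X(50) → 97
combine 59, P(61) → 120
combine Y(62), 97 → 159
combine 120, 159 → 279
The encoded length is the sum of every internal node's weight: 32 + 59 + 97 + 120 + 159 + 279 = 746 bits.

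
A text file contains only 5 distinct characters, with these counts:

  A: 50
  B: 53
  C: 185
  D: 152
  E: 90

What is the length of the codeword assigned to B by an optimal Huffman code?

Build the tree from the bottom:
A(50) + B(53) → 103
E(90) + 103 → 193
D(152) + C(185) → 337
193 + 337 → 530
B's leaf is at depth 3, giving a 3-bit codeword.

3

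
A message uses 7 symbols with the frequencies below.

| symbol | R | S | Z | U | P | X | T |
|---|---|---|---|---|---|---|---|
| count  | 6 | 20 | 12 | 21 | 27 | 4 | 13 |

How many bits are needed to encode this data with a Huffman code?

Greedily combine the two least-frequent nodes:
merge X(4) and R(6): 10
merge 10 and Z(12): 22
merge T(13) and S(20): 33
merge U(21) and 22: 43
merge P(27) and 33: 60
merge 43 and 60: 103
Each symbol's bit-cost is frequency × depth; summing gives 271 bits (equivalently 10 + 22 + 33 + 43 + 60 + 103).

271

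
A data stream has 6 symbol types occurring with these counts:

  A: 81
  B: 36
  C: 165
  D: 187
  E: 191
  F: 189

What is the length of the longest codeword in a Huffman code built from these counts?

Merge the two lowest-weight nodes at each step:
B(36) + A(81) → 117
117 + C(165) → 282
D(187) + F(189) → 376
E(191) + 282 → 473
376 + 473 → 849
The rarest symbols sit at the bottom; the longest codeword is 4 bits.

4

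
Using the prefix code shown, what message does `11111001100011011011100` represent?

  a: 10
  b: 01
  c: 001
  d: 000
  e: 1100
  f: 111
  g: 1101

Read left to right; each codeword is recognised as soon as it completes (prefix code):
  111→f | 1100→e | 1100→e | 01→b | 10→a | 1101→g | 1100→e
Decoded message: feebage

feebage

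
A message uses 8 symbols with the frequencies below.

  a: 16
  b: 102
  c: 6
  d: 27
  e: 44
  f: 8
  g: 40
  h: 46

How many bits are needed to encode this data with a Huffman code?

Merge the two smallest weights repeatedly:
merge c(6) and f(8): 14
merge 14 and a(16): 30
merge d(27) and 30: 57
merge g(40) and e(44): 84
merge h(46) and 57: 103
merge 84 and b(102): 186
merge 103 and 186: 289
Each symbol's bit-cost is frequency × depth; summing gives 763 bits (equivalently 14 + 30 + 57 + 84 + 103 + 186 + 289).

763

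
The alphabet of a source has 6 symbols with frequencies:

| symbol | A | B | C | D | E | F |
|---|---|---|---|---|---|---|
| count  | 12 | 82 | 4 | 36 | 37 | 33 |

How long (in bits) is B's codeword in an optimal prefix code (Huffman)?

Build the tree from the bottom:
combine C(4), A(12) → 16
combine 16, F(33) → 49
combine D(36), E(37) → 73
combine 49, 73 → 122
combine B(82), 122 → 204
B sits one level below the root: a 1-bit codeword.

1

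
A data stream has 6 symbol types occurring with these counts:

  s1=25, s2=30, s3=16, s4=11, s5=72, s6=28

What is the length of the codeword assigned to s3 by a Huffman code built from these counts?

4

Build the tree from the bottom:
combine s4(11), s3(16) → 27
combine s1(25), 27 → 52
combine s6(28), s2(30) → 58
combine 52, 58 → 110
combine s5(72), 110 → 182
s3's leaf is at depth 4, giving a 4-bit codeword.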